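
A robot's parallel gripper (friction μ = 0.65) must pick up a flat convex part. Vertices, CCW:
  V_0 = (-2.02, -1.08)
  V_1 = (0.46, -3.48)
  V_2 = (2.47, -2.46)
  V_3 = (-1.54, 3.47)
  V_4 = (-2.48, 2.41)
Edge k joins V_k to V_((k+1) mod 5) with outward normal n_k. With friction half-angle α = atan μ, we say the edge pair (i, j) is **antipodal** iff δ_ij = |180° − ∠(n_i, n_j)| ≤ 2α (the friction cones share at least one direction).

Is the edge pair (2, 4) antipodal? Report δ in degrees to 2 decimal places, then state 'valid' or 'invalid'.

α = atan 0.65 = 33.02°;  2α = 66.05°
edge 2: e_2 = (-4.01, +5.93);  n_2 = (+0.8284, +0.5602)
edge 4: e_4 = (+0.46, -3.49);  n_4 = (-0.9914, -0.1307)
∠(n_2, n_4) = 153.44°
δ = |180° − 153.44°| = 26.56°
26.56° ≤ 2α = 66.05°  →  valid

δ = 26.56°, valid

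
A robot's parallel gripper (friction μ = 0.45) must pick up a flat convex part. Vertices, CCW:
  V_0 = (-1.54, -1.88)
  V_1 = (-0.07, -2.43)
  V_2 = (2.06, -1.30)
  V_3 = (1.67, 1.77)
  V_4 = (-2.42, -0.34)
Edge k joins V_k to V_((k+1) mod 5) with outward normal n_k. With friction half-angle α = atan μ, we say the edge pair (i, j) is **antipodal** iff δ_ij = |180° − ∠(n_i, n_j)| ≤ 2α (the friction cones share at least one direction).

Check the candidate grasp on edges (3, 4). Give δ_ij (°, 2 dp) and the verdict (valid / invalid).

δ = 87.54°, invalid

α = atan 0.45 = 24.23°;  2α = 48.46°
edge 3: e_3 = (-4.09, -2.11);  n_3 = (-0.4585, +0.8887)
edge 4: e_4 = (+0.88, -1.54);  n_4 = (-0.8682, -0.4961)
∠(n_3, n_4) = 92.46°
δ = |180° − 92.46°| = 87.54°
87.54° > 2α = 48.46°  →  invalid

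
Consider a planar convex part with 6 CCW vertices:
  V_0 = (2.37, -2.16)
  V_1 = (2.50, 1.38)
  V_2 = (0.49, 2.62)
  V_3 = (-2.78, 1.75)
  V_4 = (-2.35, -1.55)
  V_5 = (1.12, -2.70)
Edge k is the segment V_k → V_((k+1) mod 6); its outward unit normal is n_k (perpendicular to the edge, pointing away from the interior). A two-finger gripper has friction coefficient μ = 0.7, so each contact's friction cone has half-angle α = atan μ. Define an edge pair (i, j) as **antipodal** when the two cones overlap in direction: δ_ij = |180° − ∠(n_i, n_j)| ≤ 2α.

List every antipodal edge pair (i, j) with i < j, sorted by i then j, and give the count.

count = 6; pairs: (0,3), (1,3), (1,4), (1,5), (2,4), (2,5)

α = atan 0.7 = 34.99°;  2α = 69.98°
n_0 = (+0.9993, -0.0367)
n_1 = (+0.5250, +0.8511)
n_2 = (-0.2571, +0.9664)
n_3 = (-0.9916, -0.1292)
n_4 = (-0.3146, -0.9492)
n_5 = (+0.3966, -0.9180)
  (0,1): δ = 119.57°  ·
  (0,2): δ = 73.00°  ·
  (0,3): δ = 9.53°  ✓
  (0,4): δ = 73.77°  ·
  (0,5): δ = 115.47°  ·
  (1,2): δ = 133.43°  ·
  (1,3): δ = 50.90°  ✓
  (1,4): δ = 13.34°  ✓
  (1,5): δ = 55.04°  ✓
  (2,3): δ = 97.47°  ·
  (2,4): δ = 33.23°  ✓
  (2,5): δ = 8.47°  ✓
  (3,4): δ = 115.76°  ·
  (3,5): δ = 74.06°  ·
  (4,5): δ = 138.30°  ·
antipodal pairs: 6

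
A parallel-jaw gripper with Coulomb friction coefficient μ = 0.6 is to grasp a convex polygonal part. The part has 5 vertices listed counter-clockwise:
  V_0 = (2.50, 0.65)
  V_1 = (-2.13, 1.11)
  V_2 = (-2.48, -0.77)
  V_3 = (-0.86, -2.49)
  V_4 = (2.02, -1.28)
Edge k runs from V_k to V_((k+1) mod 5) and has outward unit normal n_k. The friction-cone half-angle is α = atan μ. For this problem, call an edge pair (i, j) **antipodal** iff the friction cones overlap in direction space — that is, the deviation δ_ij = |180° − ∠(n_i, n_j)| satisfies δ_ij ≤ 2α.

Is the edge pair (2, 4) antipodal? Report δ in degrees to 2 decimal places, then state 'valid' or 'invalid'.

δ = 57.25°, valid

α = atan 0.6 = 30.96°;  2α = 61.93°
edge 2: e_2 = (+1.62, -1.72);  n_2 = (-0.7280, -0.6856)
edge 4: e_4 = (+0.48, +1.93);  n_4 = (+0.9704, -0.2414)
∠(n_2, n_4) = 122.75°
δ = |180° − 122.75°| = 57.25°
57.25° ≤ 2α = 61.93°  →  valid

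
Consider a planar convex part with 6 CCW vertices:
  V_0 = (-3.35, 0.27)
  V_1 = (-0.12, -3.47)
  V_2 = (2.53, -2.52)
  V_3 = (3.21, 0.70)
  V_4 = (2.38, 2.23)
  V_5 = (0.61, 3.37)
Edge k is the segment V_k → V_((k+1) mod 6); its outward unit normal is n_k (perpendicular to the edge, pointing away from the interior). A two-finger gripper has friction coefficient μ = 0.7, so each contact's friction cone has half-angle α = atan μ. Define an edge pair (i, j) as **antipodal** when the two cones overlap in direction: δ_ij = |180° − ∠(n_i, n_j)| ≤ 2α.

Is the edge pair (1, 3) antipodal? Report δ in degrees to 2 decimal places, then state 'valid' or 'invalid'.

α = atan 0.7 = 34.99°;  2α = 69.98°
edge 1: e_1 = (+2.65, +0.95);  n_1 = (+0.3375, -0.9413)
edge 3: e_3 = (-0.83, +1.53);  n_3 = (+0.8790, +0.4768)
∠(n_1, n_3) = 98.76°
δ = |180° − 98.76°| = 81.24°
81.24° > 2α = 69.98°  →  invalid

δ = 81.24°, invalid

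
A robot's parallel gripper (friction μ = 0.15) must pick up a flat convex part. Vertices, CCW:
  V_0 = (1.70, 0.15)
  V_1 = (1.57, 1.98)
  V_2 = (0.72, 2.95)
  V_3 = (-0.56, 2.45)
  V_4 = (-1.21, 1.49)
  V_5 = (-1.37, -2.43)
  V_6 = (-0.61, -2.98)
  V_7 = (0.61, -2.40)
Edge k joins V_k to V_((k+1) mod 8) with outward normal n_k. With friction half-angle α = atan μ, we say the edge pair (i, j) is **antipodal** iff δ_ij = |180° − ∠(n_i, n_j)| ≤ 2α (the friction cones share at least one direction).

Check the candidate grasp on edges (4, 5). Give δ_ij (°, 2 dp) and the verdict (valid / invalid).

δ = 123.56°, invalid

α = atan 0.15 = 8.53°;  2α = 17.06°
edge 4: e_4 = (-0.16, -3.92);  n_4 = (-0.9992, +0.0408)
edge 5: e_5 = (+0.76, -0.55);  n_5 = (-0.5863, -0.8101)
∠(n_4, n_5) = 56.44°
δ = |180° − 56.44°| = 123.56°
123.56° > 2α = 17.06°  →  invalid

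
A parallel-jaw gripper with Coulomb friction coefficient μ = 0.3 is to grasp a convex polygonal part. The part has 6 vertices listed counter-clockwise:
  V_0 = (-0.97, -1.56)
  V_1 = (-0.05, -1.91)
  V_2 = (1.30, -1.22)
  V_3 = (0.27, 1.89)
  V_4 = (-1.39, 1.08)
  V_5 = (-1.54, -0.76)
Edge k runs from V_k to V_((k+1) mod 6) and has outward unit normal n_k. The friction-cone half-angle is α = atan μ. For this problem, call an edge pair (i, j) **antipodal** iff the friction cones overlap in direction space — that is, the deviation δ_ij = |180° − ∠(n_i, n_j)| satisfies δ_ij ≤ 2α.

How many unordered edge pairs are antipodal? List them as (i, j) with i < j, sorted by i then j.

count = 3; pairs: (1,3), (2,4), (2,5)

α = atan 0.3 = 16.70°;  2α = 33.40°
n_0 = (-0.3556, -0.9346)
n_1 = (+0.4551, -0.8904)
n_2 = (+0.9493, +0.3144)
n_3 = (-0.4385, +0.8987)
n_4 = (-0.9967, +0.0813)
n_5 = (-0.8144, -0.5803)
  (0,1): δ = 132.10°  ·
  (0,2): δ = 50.85°  ·
  (0,3): δ = 46.84°  ·
  (0,4): δ = 106.17°  ·
  (0,5): δ = 146.30°  ·
  (1,2): δ = 98.75°  ·
  (1,3): δ = 1.06°  ✓
  (1,4): δ = 58.27°  ·
  (1,5): δ = 98.40°  ·
  (2,3): δ = 82.31°  ·
  (2,4): δ = 22.98°  ✓
  (2,5): δ = 17.15°  ✓
  (3,4): δ = 120.67°  ·
  (3,5): δ = 80.54°  ·
  (4,5): δ = 139.87°  ·
antipodal pairs: 3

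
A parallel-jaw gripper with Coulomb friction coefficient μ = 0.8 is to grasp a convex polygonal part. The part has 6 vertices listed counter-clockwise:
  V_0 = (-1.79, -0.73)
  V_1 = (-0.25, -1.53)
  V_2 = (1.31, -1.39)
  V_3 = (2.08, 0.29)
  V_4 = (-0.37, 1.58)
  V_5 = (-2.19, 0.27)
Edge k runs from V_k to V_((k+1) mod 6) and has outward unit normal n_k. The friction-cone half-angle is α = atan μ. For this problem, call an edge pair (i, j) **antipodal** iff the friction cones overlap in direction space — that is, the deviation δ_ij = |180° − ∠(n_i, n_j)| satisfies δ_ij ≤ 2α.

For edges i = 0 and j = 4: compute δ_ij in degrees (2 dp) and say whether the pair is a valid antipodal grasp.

δ = 63.20°, valid

α = atan 0.8 = 38.66°;  2α = 77.32°
edge 0: e_0 = (+1.54, -0.80);  n_0 = (-0.4610, -0.8874)
edge 4: e_4 = (-1.82, -1.31);  n_4 = (-0.5842, +0.8116)
∠(n_0, n_4) = 116.80°
δ = |180° − 116.80°| = 63.20°
63.20° ≤ 2α = 77.32°  →  valid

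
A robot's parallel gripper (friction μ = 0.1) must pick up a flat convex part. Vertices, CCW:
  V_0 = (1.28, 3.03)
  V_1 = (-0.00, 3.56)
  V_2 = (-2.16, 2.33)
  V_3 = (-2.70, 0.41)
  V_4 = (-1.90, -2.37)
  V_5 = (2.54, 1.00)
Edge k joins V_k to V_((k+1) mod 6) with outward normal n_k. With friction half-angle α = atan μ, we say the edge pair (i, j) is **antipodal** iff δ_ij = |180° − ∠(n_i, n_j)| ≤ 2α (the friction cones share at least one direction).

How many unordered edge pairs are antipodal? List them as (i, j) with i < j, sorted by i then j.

count = 1; pairs: (1,4)

α = atan 0.1 = 5.71°;  2α = 11.42°
n_0 = (+0.3826, +0.9239)
n_1 = (-0.4948, +0.8690)
n_2 = (-0.9627, +0.2707)
n_3 = (-0.9610, -0.2765)
n_4 = (+0.6046, -0.7965)
n_5 = (+0.8496, +0.5274)
  (0,1): δ = 127.85°  ·
  (0,2): δ = 83.22°  ·
  (0,3): δ = 51.45°  ·
  (0,4): δ = 59.69°  ·
  (0,5): δ = 144.32°  ·
  (1,2): δ = 135.37°  ·
  (1,3): δ = 103.60°  ·
  (1,4): δ = 7.54°  ✓
  (1,5): δ = 92.17°  ·
  (2,3): δ = 148.24°  ·
  (2,4): δ = 37.09°  ·
  (2,5): δ = 47.54°  ·
  (3,4): δ = 68.86°  ·
  (3,5): δ = 15.77°  ·
  (4,5): δ = 95.37°  ·
antipodal pairs: 1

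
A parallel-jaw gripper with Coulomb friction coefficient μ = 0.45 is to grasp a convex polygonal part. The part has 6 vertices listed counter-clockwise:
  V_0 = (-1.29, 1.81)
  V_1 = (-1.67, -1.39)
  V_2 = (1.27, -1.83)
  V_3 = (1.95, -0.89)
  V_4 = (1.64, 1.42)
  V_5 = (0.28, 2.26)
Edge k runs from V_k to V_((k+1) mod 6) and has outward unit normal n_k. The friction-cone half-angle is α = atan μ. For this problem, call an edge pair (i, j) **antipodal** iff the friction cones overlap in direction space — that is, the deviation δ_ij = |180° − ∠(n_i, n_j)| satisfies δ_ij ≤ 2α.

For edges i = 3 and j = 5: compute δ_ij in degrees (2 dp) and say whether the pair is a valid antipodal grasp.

α = atan 0.45 = 24.23°;  2α = 48.46°
edge 3: e_3 = (-0.31, +2.31);  n_3 = (+0.9911, +0.1330)
edge 5: e_5 = (-1.57, -0.45);  n_5 = (-0.2755, +0.9613)
∠(n_3, n_5) = 98.35°
δ = |180° − 98.35°| = 81.65°
81.65° > 2α = 48.46°  →  invalid

δ = 81.65°, invalid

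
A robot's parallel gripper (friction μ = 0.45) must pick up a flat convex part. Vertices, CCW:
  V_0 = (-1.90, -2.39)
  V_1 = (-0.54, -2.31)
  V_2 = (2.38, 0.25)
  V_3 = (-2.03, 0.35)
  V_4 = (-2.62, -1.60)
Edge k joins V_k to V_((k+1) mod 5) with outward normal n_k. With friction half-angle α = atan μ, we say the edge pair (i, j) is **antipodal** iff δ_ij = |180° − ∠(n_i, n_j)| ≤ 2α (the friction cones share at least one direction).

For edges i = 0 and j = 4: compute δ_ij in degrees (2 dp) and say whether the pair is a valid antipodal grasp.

α = atan 0.45 = 24.23°;  2α = 48.46°
edge 0: e_0 = (+1.36, +0.08);  n_0 = (+0.0587, -0.9983)
edge 4: e_4 = (+0.72, -0.79);  n_4 = (-0.7391, -0.6736)
∠(n_0, n_4) = 51.02°
δ = |180° − 51.02°| = 128.98°
128.98° > 2α = 48.46°  →  invalid

δ = 128.98°, invalid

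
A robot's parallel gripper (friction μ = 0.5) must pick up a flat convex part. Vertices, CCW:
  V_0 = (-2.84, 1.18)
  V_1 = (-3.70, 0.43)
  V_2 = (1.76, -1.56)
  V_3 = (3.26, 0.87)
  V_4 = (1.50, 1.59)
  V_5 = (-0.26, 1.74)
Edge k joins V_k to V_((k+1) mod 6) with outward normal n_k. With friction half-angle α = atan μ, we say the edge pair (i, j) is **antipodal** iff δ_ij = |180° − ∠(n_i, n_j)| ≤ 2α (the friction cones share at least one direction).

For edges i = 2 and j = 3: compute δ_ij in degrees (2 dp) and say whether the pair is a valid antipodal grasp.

α = atan 0.5 = 26.57°;  2α = 53.13°
edge 2: e_2 = (+1.50, +2.43);  n_2 = (+0.8509, -0.5253)
edge 3: e_3 = (-1.76, +0.72);  n_3 = (+0.3786, +0.9255)
∠(n_2, n_3) = 99.44°
δ = |180° − 99.44°| = 80.56°
80.56° > 2α = 53.13°  →  invalid

δ = 80.56°, invalid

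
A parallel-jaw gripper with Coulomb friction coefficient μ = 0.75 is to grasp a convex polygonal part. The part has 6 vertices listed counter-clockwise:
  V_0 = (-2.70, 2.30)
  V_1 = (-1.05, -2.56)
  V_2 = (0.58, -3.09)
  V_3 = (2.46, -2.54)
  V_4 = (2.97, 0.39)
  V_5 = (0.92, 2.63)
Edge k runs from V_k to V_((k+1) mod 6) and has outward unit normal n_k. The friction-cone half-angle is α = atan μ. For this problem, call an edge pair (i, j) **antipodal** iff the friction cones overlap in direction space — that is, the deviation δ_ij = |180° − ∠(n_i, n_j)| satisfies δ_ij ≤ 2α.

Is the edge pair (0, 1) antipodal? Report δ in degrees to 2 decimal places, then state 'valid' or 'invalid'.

α = atan 0.75 = 36.87°;  2α = 73.74°
edge 0: e_0 = (+1.65, -4.86);  n_0 = (-0.9469, -0.3215)
edge 1: e_1 = (+1.63, -0.53);  n_1 = (-0.3092, -0.9510)
∠(n_0, n_1) = 53.24°
δ = |180° − 53.24°| = 126.76°
126.76° > 2α = 73.74°  →  invalid

δ = 126.76°, invalid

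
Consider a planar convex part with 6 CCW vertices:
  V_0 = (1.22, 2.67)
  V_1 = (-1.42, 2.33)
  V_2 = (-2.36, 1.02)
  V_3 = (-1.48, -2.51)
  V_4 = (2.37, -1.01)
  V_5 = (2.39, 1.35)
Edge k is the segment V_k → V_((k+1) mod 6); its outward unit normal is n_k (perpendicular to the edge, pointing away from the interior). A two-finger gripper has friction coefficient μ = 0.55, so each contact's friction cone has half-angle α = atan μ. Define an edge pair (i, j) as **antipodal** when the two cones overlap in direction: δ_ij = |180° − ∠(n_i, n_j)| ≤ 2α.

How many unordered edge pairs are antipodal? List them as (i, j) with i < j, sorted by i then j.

α = atan 0.55 = 28.81°;  2α = 57.62°
n_0 = (-0.1277, +0.9918)
n_1 = (-0.8125, +0.5830)
n_2 = (-0.9703, -0.2419)
n_3 = (+0.3630, -0.9318)
n_4 = (+1.0000, -0.0085)
n_5 = (+0.7483, +0.6633)
  (0,1): δ = 133.00°  ·
  (0,2): δ = 83.34°  ·
  (0,3): δ = 13.95°  ✓
  (0,4): δ = 82.18°  ·
  (0,5): δ = 124.21°  ·
  (1,2): δ = 130.34°  ·
  (1,3): δ = 33.05°  ✓
  (1,4): δ = 35.18°  ✓
  (1,5): δ = 77.21°  ·
  (2,3): δ = 82.71°  ·
  (2,4): δ = 14.48°  ✓
  (2,5): δ = 27.55°  ✓
  (3,4): δ = 111.77°  ·
  (3,5): δ = 69.73°  ·
  (4,5): δ = 137.96°  ·
antipodal pairs: 5

count = 5; pairs: (0,3), (1,3), (1,4), (2,4), (2,5)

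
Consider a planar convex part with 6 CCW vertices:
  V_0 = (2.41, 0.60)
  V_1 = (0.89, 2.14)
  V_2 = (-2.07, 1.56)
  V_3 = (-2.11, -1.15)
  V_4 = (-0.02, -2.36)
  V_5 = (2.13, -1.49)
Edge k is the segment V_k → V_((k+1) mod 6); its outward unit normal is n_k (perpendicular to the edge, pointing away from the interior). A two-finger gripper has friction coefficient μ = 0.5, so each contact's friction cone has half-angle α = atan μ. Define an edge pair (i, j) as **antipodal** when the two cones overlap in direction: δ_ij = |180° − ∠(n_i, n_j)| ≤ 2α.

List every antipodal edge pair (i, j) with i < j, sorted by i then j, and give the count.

count = 5; pairs: (0,2), (0,3), (1,3), (1,4), (2,5)

α = atan 0.5 = 26.57°;  2α = 53.13°
n_0 = (+0.7117, +0.7025)
n_1 = (-0.1923, +0.9813)
n_2 = (-0.9999, +0.0148)
n_3 = (-0.5010, -0.8654)
n_4 = (+0.3751, -0.9270)
n_5 = (+0.9911, -0.1328)
  (0,1): δ = 123.54°  ·
  (0,2): δ = 45.47°  ✓
  (0,3): δ = 15.31°  ✓
  (0,4): δ = 67.41°  ·
  (0,5): δ = 127.74°  ·
  (1,2): δ = 101.93°  ·
  (1,3): δ = 41.15°  ✓
  (1,4): δ = 10.94°  ✓
  (1,5): δ = 71.28°  ·
  (2,3): δ = 119.22°  ·
  (2,4): δ = 67.12°  ·
  (2,5): δ = 6.78°  ✓
  (3,4): δ = 127.90°  ·
  (3,5): δ = 67.56°  ·
  (4,5): δ = 119.66°  ·
antipodal pairs: 5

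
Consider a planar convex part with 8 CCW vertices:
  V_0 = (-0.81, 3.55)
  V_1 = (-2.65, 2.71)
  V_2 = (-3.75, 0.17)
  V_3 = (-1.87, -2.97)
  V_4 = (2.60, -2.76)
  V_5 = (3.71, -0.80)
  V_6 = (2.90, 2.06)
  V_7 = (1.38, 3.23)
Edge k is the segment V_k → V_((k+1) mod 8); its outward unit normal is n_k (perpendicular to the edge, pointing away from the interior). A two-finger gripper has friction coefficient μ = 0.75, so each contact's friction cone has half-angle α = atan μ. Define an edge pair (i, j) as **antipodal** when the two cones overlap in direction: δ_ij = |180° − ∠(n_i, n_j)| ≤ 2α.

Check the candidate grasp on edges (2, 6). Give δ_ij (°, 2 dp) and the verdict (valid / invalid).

α = atan 0.75 = 36.87°;  2α = 73.74°
edge 2: e_2 = (+1.88, -3.14);  n_2 = (-0.8580, -0.5137)
edge 6: e_6 = (-1.52, +1.17);  n_6 = (+0.6100, +0.7924)
∠(n_2, n_6) = 158.50°
δ = |180° − 158.50°| = 21.50°
21.50° ≤ 2α = 73.74°  →  valid

δ = 21.50°, valid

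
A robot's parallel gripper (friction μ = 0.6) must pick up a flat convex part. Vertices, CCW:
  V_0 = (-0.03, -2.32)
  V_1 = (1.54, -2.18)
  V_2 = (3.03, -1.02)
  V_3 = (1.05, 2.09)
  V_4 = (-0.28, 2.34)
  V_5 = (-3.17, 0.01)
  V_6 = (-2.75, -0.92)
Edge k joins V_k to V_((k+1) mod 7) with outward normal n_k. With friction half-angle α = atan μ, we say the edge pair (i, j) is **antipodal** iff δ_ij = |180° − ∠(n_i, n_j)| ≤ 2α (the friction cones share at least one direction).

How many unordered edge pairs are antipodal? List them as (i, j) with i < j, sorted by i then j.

α = atan 0.6 = 30.96°;  2α = 61.93°
n_0 = (+0.0888, -0.9960)
n_1 = (+0.6143, -0.7891)
n_2 = (+0.8435, +0.5371)
n_3 = (+0.1847, +0.9828)
n_4 = (-0.6276, +0.7785)
n_5 = (-0.9114, -0.4116)
n_6 = (-0.4576, -0.8891)
  (0,1): δ = 147.19°  ·
  (0,2): δ = 62.61°  ·
  (0,3): δ = 15.74°  ✓
  (0,4): δ = 33.78°  ✓
  (0,5): δ = 109.21°  ·
  (0,6): δ = 147.67°  ·
  (1,2): δ = 95.42°  ·
  (1,3): δ = 48.55°  ✓
  (1,4): δ = 0.98°  ✓
  (1,5): δ = 76.40°  ·
  (1,6): δ = 114.86°  ·
  (2,3): δ = 133.13°  ·
  (2,4): δ = 83.61°  ·
  (2,5): δ = 8.18°  ✓
  (2,6): δ = 30.28°  ✓
  (3,4): δ = 130.48°  ·
  (3,5): δ = 55.05°  ✓
  (3,6): δ = 16.59°  ✓
  (4,5): δ = 104.57°  ·
  (4,6): δ = 66.11°  ·
  (5,6): δ = 141.54°  ·
antipodal pairs: 8

count = 8; pairs: (0,3), (0,4), (1,3), (1,4), (2,5), (2,6), (3,5), (3,6)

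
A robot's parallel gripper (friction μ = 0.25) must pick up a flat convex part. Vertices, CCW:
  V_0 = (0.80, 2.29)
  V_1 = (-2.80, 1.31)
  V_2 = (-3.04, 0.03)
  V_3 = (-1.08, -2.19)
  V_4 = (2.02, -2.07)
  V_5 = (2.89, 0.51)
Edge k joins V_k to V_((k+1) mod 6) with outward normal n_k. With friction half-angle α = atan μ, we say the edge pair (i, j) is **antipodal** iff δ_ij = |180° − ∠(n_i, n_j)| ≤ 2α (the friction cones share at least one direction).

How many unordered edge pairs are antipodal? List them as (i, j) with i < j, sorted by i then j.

α = atan 0.25 = 14.04°;  2α = 28.07°
n_0 = (-0.2627, +0.9649)
n_1 = (-0.9829, +0.1843)
n_2 = (-0.7496, -0.6618)
n_3 = (+0.0387, -0.9993)
n_4 = (+0.9476, -0.3195)
n_5 = (+0.6484, +0.7613)
  (0,1): δ = 115.85°  ·
  (0,2): δ = 63.79°  ·
  (0,3): δ = 13.01°  ✓
  (0,4): δ = 56.14°  ·
  (0,5): δ = 124.35°  ·
  (1,2): δ = 127.94°  ·
  (1,3): δ = 77.16°  ·
  (1,4): δ = 8.01°  ✓
  (1,5): δ = 60.20°  ·
  (2,3): δ = 129.22°  ·
  (2,4): δ = 60.08°  ·
  (2,5): δ = 8.14°  ✓
  (3,4): δ = 110.85°  ·
  (3,5): δ = 42.64°  ·
  (4,5): δ = 111.79°  ·
antipodal pairs: 3

count = 3; pairs: (0,3), (1,4), (2,5)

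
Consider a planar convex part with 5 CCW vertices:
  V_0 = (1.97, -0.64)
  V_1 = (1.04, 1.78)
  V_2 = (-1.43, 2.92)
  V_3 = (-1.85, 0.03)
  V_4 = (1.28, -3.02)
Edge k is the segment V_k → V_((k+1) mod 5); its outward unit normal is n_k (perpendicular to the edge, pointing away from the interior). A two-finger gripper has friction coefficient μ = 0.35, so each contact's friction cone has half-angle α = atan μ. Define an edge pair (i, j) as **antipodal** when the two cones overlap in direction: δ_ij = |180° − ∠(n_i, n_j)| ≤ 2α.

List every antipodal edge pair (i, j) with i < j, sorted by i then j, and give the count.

α = atan 0.35 = 19.29°;  2α = 38.58°
n_0 = (+0.9334, +0.3587)
n_1 = (+0.4191, +0.9080)
n_2 = (-0.9896, +0.1438)
n_3 = (-0.6979, -0.7162)
n_4 = (+0.9605, -0.2785)
  (0,1): δ = 135.80°  ·
  (0,2): δ = 29.29°  ✓
  (0,3): δ = 24.72°  ✓
  (0,4): δ = 142.81°  ·
  (1,2): δ = 73.49°  ·
  (1,3): δ = 19.48°  ✓
  (1,4): δ = 98.61°  ·
  (2,3): δ = 125.99°  ·
  (2,4): δ = 7.90°  ✓
  (3,4): δ = 61.91°  ·
antipodal pairs: 4

count = 4; pairs: (0,2), (0,3), (1,3), (2,4)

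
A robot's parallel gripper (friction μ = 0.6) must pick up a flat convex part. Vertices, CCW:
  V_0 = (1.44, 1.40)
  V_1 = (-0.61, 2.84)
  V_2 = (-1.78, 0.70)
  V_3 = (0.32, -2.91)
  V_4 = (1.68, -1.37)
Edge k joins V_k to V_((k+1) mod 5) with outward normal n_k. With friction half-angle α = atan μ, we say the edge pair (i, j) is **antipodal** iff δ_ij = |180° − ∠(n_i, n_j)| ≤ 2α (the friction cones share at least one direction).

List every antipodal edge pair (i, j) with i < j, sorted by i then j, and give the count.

count = 4; pairs: (0,2), (1,3), (1,4), (2,4)

α = atan 0.6 = 30.96°;  2α = 61.93°
n_0 = (+0.5748, +0.8183)
n_1 = (-0.8774, +0.4797)
n_2 = (-0.8644, -0.5028)
n_3 = (+0.7496, -0.6619)
n_4 = (+0.9963, +0.0863)
  (0,1): δ = 83.58°  ·
  (0,2): δ = 24.73°  ✓
  (0,3): δ = 83.64°  ·
  (0,4): δ = 130.04°  ·
  (1,2): δ = 121.15°  ·
  (1,3): δ = 12.78°  ✓
  (1,4): δ = 33.62°  ✓
  (2,3): δ = 71.64°  ·
  (2,4): δ = 25.24°  ✓
  (3,4): δ = 133.60°  ·
antipodal pairs: 4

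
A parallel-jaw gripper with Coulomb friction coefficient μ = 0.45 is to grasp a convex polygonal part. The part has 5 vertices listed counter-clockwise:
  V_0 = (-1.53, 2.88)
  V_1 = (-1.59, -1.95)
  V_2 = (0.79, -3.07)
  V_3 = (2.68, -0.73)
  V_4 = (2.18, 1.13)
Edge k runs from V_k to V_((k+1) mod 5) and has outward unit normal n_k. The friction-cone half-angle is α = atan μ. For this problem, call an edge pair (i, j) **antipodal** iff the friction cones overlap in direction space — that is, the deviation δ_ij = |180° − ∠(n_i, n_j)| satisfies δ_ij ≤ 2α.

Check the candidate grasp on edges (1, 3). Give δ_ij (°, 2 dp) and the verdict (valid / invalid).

α = atan 0.45 = 24.23°;  2α = 48.46°
edge 1: e_1 = (+2.38, -1.12);  n_1 = (-0.4258, -0.9048)
edge 3: e_3 = (-0.50, +1.86);  n_3 = (+0.9657, +0.2596)
∠(n_1, n_3) = 130.25°
δ = |180° − 130.25°| = 49.75°
49.75° > 2α = 48.46°  →  invalid

δ = 49.75°, invalid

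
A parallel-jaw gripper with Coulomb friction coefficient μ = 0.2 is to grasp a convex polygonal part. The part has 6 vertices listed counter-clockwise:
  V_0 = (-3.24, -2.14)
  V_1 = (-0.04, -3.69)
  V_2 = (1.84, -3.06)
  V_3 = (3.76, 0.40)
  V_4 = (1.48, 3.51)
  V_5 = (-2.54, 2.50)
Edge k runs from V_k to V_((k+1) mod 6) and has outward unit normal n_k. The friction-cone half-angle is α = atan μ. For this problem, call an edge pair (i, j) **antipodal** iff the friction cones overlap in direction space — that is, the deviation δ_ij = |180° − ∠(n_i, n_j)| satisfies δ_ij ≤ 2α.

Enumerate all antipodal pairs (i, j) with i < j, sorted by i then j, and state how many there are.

count = 2; pairs: (1,4), (2,5)

α = atan 0.2 = 11.31°;  2α = 22.62°
n_0 = (-0.4359, -0.9000)
n_1 = (+0.3177, -0.9482)
n_2 = (+0.8744, -0.4852)
n_3 = (+0.8065, +0.5913)
n_4 = (-0.2437, +0.9699)
n_5 = (-0.9888, +0.1492)
  (0,1): δ = 135.63°  ·
  (0,2): δ = 93.18°  ·
  (0,3): δ = 27.91°  ·
  (0,4): δ = 39.95°  ·
  (0,5): δ = 107.27°  ·
  (1,2): δ = 137.55°  ·
  (1,3): δ = 72.28°  ·
  (1,4): δ = 4.42°  ✓
  (1,5): δ = 62.89°  ·
  (2,3): δ = 114.73°  ·
  (2,4): δ = 46.87°  ·
  (2,5): δ = 20.45°  ✓
  (3,4): δ = 112.14°  ·
  (3,5): δ = 44.82°  ·
  (4,5): δ = 112.68°  ·
antipodal pairs: 2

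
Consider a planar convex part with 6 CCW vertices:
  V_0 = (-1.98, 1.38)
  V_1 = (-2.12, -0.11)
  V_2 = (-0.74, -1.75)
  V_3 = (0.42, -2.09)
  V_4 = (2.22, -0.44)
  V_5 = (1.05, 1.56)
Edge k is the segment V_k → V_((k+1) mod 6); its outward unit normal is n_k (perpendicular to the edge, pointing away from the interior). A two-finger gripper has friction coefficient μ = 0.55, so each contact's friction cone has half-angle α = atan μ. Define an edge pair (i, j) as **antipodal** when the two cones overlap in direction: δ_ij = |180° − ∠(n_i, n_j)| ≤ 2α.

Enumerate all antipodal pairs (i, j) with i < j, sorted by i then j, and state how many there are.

α = atan 0.55 = 28.81°;  2α = 57.62°
n_0 = (-0.9956, +0.0935)
n_1 = (-0.7652, -0.6438)
n_2 = (-0.2813, -0.9596)
n_3 = (+0.6757, -0.7372)
n_4 = (+0.8632, +0.5049)
n_5 = (-0.0593, +0.9982)
  (0,1): δ = 134.55°  ·
  (0,2): δ = 100.97°  ·
  (0,3): δ = 42.12°  ✓
  (0,4): δ = 35.70°  ✓
  (0,5): δ = 98.77°  ·
  (1,2): δ = 146.42°  ·
  (1,3): δ = 87.57°  ·
  (1,4): δ = 9.75°  ✓
  (1,5): δ = 53.32°  ✓
  (2,3): δ = 121.15°  ·
  (2,4): δ = 43.34°  ✓
  (2,5): δ = 19.74°  ✓
  (3,4): δ = 102.18°  ·
  (3,5): δ = 39.11°  ✓
  (4,5): δ = 116.93°  ·
antipodal pairs: 7

count = 7; pairs: (0,3), (0,4), (1,4), (1,5), (2,4), (2,5), (3,5)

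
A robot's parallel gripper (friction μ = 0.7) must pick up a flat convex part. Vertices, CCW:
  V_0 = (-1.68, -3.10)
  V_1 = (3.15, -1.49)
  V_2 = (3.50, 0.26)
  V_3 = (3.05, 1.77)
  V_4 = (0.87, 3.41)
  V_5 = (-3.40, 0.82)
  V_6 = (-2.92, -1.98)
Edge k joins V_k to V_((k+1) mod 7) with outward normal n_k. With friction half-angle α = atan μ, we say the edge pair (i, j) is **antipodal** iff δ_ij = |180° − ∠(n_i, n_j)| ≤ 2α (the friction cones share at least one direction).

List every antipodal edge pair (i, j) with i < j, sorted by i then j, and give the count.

count = 9; pairs: (0,3), (0,4), (1,4), (1,5), (1,6), (2,5), (2,6), (3,5), (3,6)

α = atan 0.7 = 34.99°;  2α = 69.98°
n_0 = (+0.3162, -0.9487)
n_1 = (+0.9806, -0.1961)
n_2 = (+0.9583, +0.2856)
n_3 = (+0.6012, +0.7991)
n_4 = (-0.5186, +0.8550)
n_5 = (-0.9856, -0.1690)
n_6 = (-0.6703, -0.7421)
  (0,1): δ = 119.74°  ·
  (0,2): δ = 91.84°  ·
  (0,3): δ = 55.39°  ✓
  (0,4): δ = 12.80°  ✓
  (0,5): δ = 81.29°  ·
  (0,6): δ = 119.48°  ·
  (1,2): δ = 152.10°  ·
  (1,3): δ = 115.64°  ·
  (1,4): δ = 47.45°  ✓
  (1,5): δ = 21.04°  ✓
  (1,6): δ = 59.22°  ✓
  (2,3): δ = 143.55°  ·
  (2,4): δ = 75.36°  ·
  (2,5): δ = 6.87°  ✓
  (2,6): δ = 31.32°  ✓
  (3,4): δ = 111.81°  ·
  (3,5): δ = 43.32°  ✓
  (3,6): δ = 5.14°  ✓
  (4,5): δ = 111.51°  ·
  (4,6): δ = 73.33°  ·
  (5,6): δ = 141.82°  ·
antipodal pairs: 9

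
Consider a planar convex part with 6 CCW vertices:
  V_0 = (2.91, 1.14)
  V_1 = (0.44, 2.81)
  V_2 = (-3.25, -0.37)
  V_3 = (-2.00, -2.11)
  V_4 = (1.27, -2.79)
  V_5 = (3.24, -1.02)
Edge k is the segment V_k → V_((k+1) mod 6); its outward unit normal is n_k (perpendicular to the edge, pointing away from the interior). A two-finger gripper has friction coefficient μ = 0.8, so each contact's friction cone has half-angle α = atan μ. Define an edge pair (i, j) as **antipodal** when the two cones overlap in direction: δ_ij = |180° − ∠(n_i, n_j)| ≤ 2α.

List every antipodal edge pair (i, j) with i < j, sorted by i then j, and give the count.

α = atan 0.8 = 38.66°;  2α = 77.32°
n_0 = (+0.5601, +0.8284)
n_1 = (-0.6528, +0.7575)
n_2 = (-0.8122, -0.5834)
n_3 = (-0.2036, -0.9791)
n_4 = (+0.6683, -0.7439)
n_5 = (+0.9885, +0.1510)
  (0,1): δ = 105.18°  ·
  (0,2): δ = 20.24°  ✓
  (0,3): δ = 22.32°  ✓
  (0,4): δ = 76.00°  ✓
  (0,5): δ = 132.75°  ·
  (1,2): δ = 95.06°  ·
  (1,3): δ = 52.50°  ✓
  (1,4): δ = 1.18°  ✓
  (1,5): δ = 57.93°  ✓
  (2,3): δ = 137.44°  ·
  (2,4): δ = 83.75°  ·
  (2,5): δ = 27.01°  ✓
  (3,4): δ = 126.31°  ·
  (3,5): δ = 69.57°  ✓
  (4,5): δ = 123.25°  ·
antipodal pairs: 8

count = 8; pairs: (0,2), (0,3), (0,4), (1,3), (1,4), (1,5), (2,5), (3,5)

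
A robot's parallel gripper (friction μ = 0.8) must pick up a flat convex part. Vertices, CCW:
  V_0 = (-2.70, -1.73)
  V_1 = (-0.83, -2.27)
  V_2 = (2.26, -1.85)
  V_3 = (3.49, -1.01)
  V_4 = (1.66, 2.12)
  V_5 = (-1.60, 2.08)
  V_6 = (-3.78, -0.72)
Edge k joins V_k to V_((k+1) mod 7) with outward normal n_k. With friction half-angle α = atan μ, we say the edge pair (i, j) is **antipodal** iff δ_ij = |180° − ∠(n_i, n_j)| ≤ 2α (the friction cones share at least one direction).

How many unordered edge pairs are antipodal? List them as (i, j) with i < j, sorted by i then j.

α = atan 0.8 = 38.66°;  2α = 77.32°
n_0 = (-0.2774, -0.9607)
n_1 = (+0.1347, -0.9909)
n_2 = (+0.5640, -0.8258)
n_3 = (+0.8633, +0.5047)
n_4 = (-0.0123, +0.9999)
n_5 = (-0.7890, +0.6143)
n_6 = (-0.6830, -0.7304)
  (0,1): δ = 156.15°  ·
  (0,2): δ = 129.56°  ·
  (0,3): δ = 43.58°  ✓
  (0,4): δ = 16.81°  ✓
  (0,5): δ = 68.20°  ✓
  (0,6): δ = 153.03°  ·
  (1,2): δ = 153.41°  ·
  (1,3): δ = 67.43°  ✓
  (1,4): δ = 7.04°  ✓
  (1,5): δ = 44.36°  ✓
  (1,6): δ = 129.18°  ·
  (2,3): δ = 94.02°  ·
  (2,4): δ = 33.63°  ✓
  (2,5): δ = 17.77°  ✓
  (2,6): δ = 102.59°  ·
  (3,4): δ = 119.61°  ·
  (3,5): δ = 68.22°  ✓
  (3,6): δ = 16.60°  ✓
  (4,5): δ = 128.61°  ·
  (4,6): δ = 43.78°  ✓
  (5,6): δ = 95.18°  ·
antipodal pairs: 11

count = 11; pairs: (0,3), (0,4), (0,5), (1,3), (1,4), (1,5), (2,4), (2,5), (3,5), (3,6), (4,6)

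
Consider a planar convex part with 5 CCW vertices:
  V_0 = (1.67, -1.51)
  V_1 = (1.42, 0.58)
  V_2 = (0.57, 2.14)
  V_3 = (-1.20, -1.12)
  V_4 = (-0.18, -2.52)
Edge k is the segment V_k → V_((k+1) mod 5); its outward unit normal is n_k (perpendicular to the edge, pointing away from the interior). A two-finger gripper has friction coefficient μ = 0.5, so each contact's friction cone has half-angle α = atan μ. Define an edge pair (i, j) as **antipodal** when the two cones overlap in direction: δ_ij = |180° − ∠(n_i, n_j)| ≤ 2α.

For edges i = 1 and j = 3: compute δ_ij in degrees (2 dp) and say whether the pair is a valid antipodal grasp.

δ = 7.49°, valid

α = atan 0.5 = 26.57°;  2α = 53.13°
edge 1: e_1 = (-0.85, +1.56);  n_1 = (+0.8781, +0.4785)
edge 3: e_3 = (+1.02, -1.40);  n_3 = (-0.8082, -0.5889)
∠(n_1, n_3) = 172.51°
δ = |180° − 172.51°| = 7.49°
7.49° ≤ 2α = 53.13°  →  valid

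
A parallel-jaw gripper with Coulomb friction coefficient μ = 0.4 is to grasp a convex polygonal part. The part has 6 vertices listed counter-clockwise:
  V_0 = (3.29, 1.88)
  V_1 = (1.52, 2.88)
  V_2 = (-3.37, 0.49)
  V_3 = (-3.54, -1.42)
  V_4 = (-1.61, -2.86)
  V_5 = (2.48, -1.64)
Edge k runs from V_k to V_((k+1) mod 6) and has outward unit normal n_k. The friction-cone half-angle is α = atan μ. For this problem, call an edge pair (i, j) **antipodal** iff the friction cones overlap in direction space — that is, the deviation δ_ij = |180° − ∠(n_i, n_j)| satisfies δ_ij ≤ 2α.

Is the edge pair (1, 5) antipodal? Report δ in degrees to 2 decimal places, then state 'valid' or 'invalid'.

δ = 50.99°, invalid

α = atan 0.4 = 21.80°;  2α = 43.60°
edge 1: e_1 = (-4.89, -2.39);  n_1 = (-0.4391, +0.8984)
edge 5: e_5 = (+0.81, +3.52);  n_5 = (+0.9745, -0.2243)
∠(n_1, n_5) = 129.01°
δ = |180° − 129.01°| = 50.99°
50.99° > 2α = 43.60°  →  invalid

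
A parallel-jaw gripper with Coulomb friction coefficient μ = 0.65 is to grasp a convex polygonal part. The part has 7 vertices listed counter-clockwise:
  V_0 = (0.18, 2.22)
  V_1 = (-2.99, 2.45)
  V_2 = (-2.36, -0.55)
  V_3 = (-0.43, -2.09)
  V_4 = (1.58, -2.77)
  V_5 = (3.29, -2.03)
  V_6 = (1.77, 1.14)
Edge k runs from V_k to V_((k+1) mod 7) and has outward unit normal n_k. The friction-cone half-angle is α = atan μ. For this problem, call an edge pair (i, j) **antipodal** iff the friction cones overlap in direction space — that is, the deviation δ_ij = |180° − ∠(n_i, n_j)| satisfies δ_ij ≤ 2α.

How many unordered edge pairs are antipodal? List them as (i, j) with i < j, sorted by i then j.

α = atan 0.65 = 33.02°;  2α = 66.05°
n_0 = (+0.0724, +0.9974)
n_1 = (-0.9787, -0.2055)
n_2 = (-0.6237, -0.7817)
n_3 = (-0.3205, -0.9473)
n_4 = (+0.3972, -0.9178)
n_5 = (+0.9017, +0.4324)
n_6 = (+0.5619, +0.8272)
  (0,1): δ = 73.99°  ·
  (0,2): δ = 34.44°  ✓
  (0,3): δ = 14.54°  ✓
  (0,4): δ = 27.55°  ✓
  (0,5): δ = 119.77°  ·
  (0,6): δ = 149.96°  ·
  (1,2): δ = 140.45°  ·
  (1,3): δ = 120.55°  ·
  (1,4): δ = 78.46°  ·
  (1,5): δ = 13.76°  ✓
  (1,6): δ = 43.95°  ✓
  (2,3): δ = 160.10°  ·
  (2,4): δ = 118.01°  ·
  (2,5): δ = 25.80°  ✓
  (2,6): δ = 4.40°  ✓
  (3,4): δ = 137.91°  ·
  (3,5): δ = 45.69°  ✓
  (3,6): δ = 15.50°  ✓
  (4,5): δ = 87.78°  ·
  (4,6): δ = 57.59°  ✓
  (5,6): δ = 149.80°  ·
antipodal pairs: 10

count = 10; pairs: (0,2), (0,3), (0,4), (1,5), (1,6), (2,5), (2,6), (3,5), (3,6), (4,6)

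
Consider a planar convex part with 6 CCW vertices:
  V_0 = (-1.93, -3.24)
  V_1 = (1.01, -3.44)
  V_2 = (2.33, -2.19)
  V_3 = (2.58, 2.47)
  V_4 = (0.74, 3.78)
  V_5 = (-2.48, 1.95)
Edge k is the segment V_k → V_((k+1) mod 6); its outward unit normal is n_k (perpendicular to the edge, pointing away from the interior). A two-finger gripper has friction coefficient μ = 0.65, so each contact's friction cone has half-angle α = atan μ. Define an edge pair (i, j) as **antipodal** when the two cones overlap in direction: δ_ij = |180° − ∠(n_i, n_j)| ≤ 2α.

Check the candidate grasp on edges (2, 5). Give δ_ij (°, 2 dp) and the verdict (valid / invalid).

δ = 9.12°, valid

α = atan 0.65 = 33.02°;  2α = 66.05°
edge 2: e_2 = (+0.25, +4.66);  n_2 = (+0.9986, -0.0536)
edge 5: e_5 = (+0.55, -5.19);  n_5 = (-0.9944, -0.1054)
∠(n_2, n_5) = 170.88°
δ = |180° − 170.88°| = 9.12°
9.12° ≤ 2α = 66.05°  →  valid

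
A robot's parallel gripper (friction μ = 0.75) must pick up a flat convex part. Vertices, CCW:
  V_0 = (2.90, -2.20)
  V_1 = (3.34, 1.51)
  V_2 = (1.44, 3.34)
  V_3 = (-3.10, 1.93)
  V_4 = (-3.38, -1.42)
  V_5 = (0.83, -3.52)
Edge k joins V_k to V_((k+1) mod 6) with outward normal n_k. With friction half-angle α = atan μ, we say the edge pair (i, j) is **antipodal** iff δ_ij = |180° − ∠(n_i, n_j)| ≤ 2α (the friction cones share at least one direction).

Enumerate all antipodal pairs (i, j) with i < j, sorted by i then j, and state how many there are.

count = 8; pairs: (0,2), (0,3), (0,4), (1,3), (1,4), (2,4), (2,5), (3,5)

α = atan 0.75 = 36.87°;  2α = 73.74°
n_0 = (+0.9930, -0.1178)
n_1 = (+0.6937, +0.7203)
n_2 = (-0.2966, +0.9550)
n_3 = (-0.9965, +0.0833)
n_4 = (-0.4464, -0.8949)
n_5 = (+0.5377, -0.8432)
  (0,1): δ = 127.16°  ·
  (0,2): δ = 65.98°  ✓
  (0,3): δ = 1.99°  ✓
  (0,4): δ = 70.25°  ✓
  (0,5): δ = 129.29°  ·
  (1,2): δ = 118.82°  ·
  (1,3): δ = 50.85°  ✓
  (1,4): δ = 17.41°  ✓
  (1,5): δ = 76.45°  ·
  (2,3): δ = 112.03°  ·
  (2,4): δ = 43.76°  ✓
  (2,5): δ = 15.27°  ✓
  (3,4): δ = 111.73°  ·
  (3,5): δ = 52.70°  ✓
  (4,5): δ = 120.96°  ·
antipodal pairs: 8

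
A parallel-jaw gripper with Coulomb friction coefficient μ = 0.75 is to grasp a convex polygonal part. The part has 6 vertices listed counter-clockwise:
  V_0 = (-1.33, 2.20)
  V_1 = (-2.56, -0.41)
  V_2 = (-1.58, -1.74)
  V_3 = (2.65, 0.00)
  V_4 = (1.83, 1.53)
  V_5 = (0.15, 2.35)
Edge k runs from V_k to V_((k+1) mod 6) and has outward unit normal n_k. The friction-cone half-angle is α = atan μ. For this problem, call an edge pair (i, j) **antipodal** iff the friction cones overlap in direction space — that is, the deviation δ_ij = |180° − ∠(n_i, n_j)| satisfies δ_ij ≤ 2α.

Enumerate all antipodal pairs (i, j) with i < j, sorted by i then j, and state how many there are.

α = atan 0.75 = 36.87°;  2α = 73.74°
n_0 = (-0.9046, +0.4263)
n_1 = (-0.8051, -0.5932)
n_2 = (+0.3804, -0.9248)
n_3 = (+0.8814, +0.4724)
n_4 = (+0.4386, +0.8987)
n_5 = (-0.1008, +0.9949)
  (0,1): δ = 118.38°  ·
  (0,2): δ = 42.41°  ✓
  (0,3): δ = 53.42°  ✓
  (0,4): δ = 89.22°  ·
  (0,5): δ = 121.02°  ·
  (1,2): δ = 104.02°  ·
  (1,3): δ = 8.20°  ✓
  (1,4): δ = 27.60°  ✓
  (1,5): δ = 59.40°  ✓
  (2,3): δ = 84.17°  ·
  (2,4): δ = 48.38°  ✓
  (2,5): δ = 16.57°  ✓
  (3,4): δ = 144.21°  ·
  (3,5): δ = 112.40°  ·
  (4,5): δ = 148.20°  ·
antipodal pairs: 7

count = 7; pairs: (0,2), (0,3), (1,3), (1,4), (1,5), (2,4), (2,5)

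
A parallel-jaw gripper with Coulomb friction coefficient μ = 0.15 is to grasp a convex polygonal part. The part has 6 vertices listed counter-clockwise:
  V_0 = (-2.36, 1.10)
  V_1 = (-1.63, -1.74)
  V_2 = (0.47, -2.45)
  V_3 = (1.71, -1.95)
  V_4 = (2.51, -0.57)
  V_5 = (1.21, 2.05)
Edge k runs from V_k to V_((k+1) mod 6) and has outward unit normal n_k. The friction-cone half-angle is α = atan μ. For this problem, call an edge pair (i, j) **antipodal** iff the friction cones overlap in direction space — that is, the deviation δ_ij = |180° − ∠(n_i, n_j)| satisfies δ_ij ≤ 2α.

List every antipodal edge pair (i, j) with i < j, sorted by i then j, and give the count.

α = atan 0.15 = 8.53°;  2α = 17.06°
n_0 = (-0.9685, -0.2489)
n_1 = (-0.3203, -0.9473)
n_2 = (+0.3740, -0.9274)
n_3 = (+0.8651, -0.5015)
n_4 = (+0.8958, +0.4445)
n_5 = (-0.2572, +0.9664)
  (0,1): δ = 123.10°  ·
  (0,2): δ = 82.45°  ·
  (0,3): δ = 44.52°  ·
  (0,4): δ = 11.97°  ✓
  (0,5): δ = 90.49°  ·
  (1,2): δ = 139.36°  ·
  (1,3): δ = 101.42°  ·
  (1,4): δ = 44.93°  ·
  (1,5): δ = 33.58°  ·
  (2,3): δ = 142.06°  ·
  (2,4): δ = 85.57°  ·
  (2,5): δ = 7.06°  ✓
  (3,4): δ = 123.51°  ·
  (3,5): δ = 45.00°  ·
  (4,5): δ = 101.49°  ·
antipodal pairs: 2

count = 2; pairs: (0,4), (2,5)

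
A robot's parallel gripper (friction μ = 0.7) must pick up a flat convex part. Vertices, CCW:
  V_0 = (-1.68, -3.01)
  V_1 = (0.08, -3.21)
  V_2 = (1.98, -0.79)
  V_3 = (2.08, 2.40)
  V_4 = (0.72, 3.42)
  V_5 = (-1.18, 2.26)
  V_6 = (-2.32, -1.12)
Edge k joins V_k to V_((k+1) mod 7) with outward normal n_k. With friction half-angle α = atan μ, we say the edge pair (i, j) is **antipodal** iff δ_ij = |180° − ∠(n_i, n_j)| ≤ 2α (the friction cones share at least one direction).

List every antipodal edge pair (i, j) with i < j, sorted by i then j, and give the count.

α = atan 0.7 = 34.99°;  2α = 69.98°
n_0 = (-0.1129, -0.9936)
n_1 = (+0.7865, -0.6175)
n_2 = (+0.9995, -0.0313)
n_3 = (+0.6000, +0.8000)
n_4 = (-0.5211, +0.8535)
n_5 = (-0.9476, +0.3196)
n_6 = (-0.9472, -0.3207)
  (0,1): δ = 121.65°  ·
  (0,2): δ = 85.31°  ·
  (0,3): δ = 30.39°  ✓
  (0,4): δ = 37.89°  ✓
  (0,5): δ = 77.84°  ·
  (0,6): δ = 115.19°  ·
  (1,2): δ = 143.66°  ·
  (1,3): δ = 88.73°  ·
  (1,4): δ = 20.46°  ✓
  (1,5): δ = 19.50°  ✓
  (1,6): δ = 56.84°  ✓
  (2,3): δ = 125.07°  ·
  (2,4): δ = 56.80°  ✓
  (2,5): δ = 16.84°  ✓
  (2,6): δ = 20.50°  ✓
  (3,4): δ = 111.72°  ·
  (3,5): δ = 71.77°  ·
  (3,6): δ = 34.42°  ✓
  (4,5): δ = 140.04°  ·
  (4,6): δ = 102.70°  ·
  (5,6): δ = 142.65°  ·
antipodal pairs: 9

count = 9; pairs: (0,3), (0,4), (1,4), (1,5), (1,6), (2,4), (2,5), (2,6), (3,6)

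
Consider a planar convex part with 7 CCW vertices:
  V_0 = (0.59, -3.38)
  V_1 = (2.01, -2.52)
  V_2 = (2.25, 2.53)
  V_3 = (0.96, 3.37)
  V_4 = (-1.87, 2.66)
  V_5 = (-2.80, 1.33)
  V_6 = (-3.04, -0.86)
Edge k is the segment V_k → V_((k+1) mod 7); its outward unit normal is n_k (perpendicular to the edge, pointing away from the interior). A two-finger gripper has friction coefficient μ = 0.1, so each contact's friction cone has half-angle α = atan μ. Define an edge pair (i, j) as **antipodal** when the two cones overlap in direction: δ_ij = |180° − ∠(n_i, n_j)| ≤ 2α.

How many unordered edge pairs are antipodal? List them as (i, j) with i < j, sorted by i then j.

count = 2; pairs: (1,5), (2,6)

α = atan 0.1 = 5.71°;  2α = 11.42°
n_0 = (+0.5180, -0.8554)
n_1 = (+0.9989, -0.0475)
n_2 = (+0.5457, +0.8380)
n_3 = (-0.2433, +0.9699)
n_4 = (-0.8195, +0.5730)
n_5 = (-0.9940, +0.1089)
n_6 = (-0.5703, -0.8215)
  (0,1): δ = 123.92°  ·
  (0,2): δ = 64.27°  ·
  (0,3): δ = 17.12°  ·
  (0,4): δ = 23.84°  ·
  (0,5): δ = 52.55°  ·
  (0,6): δ = 114.03°  ·
  (1,2): δ = 120.35°  ·
  (1,3): δ = 73.20°  ·
  (1,4): δ = 32.24°  ·
  (1,5): δ = 3.53°  ✓
  (1,6): δ = 57.95°  ·
  (2,3): δ = 132.85°  ·
  (2,4): δ = 91.89°  ·
  (2,5): δ = 63.18°  ·
  (2,6): δ = 1.70°  ✓
  (3,4): δ = 139.05°  ·
  (3,5): δ = 110.34°  ·
  (3,6): δ = 48.85°  ·
  (4,5): δ = 151.29°  ·
  (4,6): δ = 89.81°  ·
  (5,6): δ = 118.51°  ·
antipodal pairs: 2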